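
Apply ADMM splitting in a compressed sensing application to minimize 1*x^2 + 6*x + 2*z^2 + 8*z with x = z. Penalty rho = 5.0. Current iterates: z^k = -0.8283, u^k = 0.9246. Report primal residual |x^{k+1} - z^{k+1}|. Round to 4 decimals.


ADMM iteration with rho = 5.0, z^k = -0.8283, u^k = 0.9246
Step 1: x-update.
Minimize 1*x^2 + 6*x + (5.0/2)*(x + 0.8283 + 0.9246)^2
FOC: (2*1 + 5.0)*x = -6 + 5.0*(-0.8283 - 0.9246)
x^{k+1} = -2.1092
Step 2: z-update.
Minimize 2*z^2 + 8*z + (5.0/2)*(-2.1092 - z + 0.9246)^2
FOC: (2*2 + 5.0)*z = -8 + 5.0*(-2.1092 + 0.9246)
z^{k+1} = -1.547
Step 3: u-update.
u^{k+1} = 0.9246 - 2.1092 + 1.547 = 0.3624
Step 4: Primal residual = |-2.1092 + 1.547| = 0.5622


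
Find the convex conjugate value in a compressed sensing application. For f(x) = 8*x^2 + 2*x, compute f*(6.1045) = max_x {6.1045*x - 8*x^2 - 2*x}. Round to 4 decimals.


f*(y) = sup_x {y*x - a*x^2 - b*x} = sup_x {(y-b)*x - a*x^2}
FOC: (y - b) - 2a*x = 0 => x* = (y - b)/(2a)
x* = (6.1045 - 2)/(2*8) = 0.2565
f*(6.1045) = (y-b)^2/(4a) = (6.1045 - 2)^2/(4*8)
= 16.8469/32 = 0.5265


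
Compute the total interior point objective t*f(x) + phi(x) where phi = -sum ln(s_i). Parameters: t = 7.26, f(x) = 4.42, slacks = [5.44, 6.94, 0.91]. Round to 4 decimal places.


Step 1: Compute log-barrier.
ln values: [1.6938, 1.9373, -0.0943]
phi = -(1.6938 + 1.9373 - 0.0943) = -3.5368
Step 2: Compute augmented objective.
t*f(x) = 7.26*4.42 = 32.0892
Total = 32.0892 - 3.5368 = 28.5524


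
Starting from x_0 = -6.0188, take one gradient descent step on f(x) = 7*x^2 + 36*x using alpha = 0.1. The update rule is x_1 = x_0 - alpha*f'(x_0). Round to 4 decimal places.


We compute the gradient at x_0 and apply the update.
f'(x) = 14*x + 36
f'(-6.0188) = 14*-6.0188 + 36 = -48.2632
x_1 = -6.0188 - 0.1*-48.2632 = -1.1925


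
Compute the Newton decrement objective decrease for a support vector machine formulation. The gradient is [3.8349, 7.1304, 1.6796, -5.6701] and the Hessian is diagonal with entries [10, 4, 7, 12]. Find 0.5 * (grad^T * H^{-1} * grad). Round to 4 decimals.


Step 1: H is diagonal, so H^(-1) * g = [0.3835, 1.7826, 0.2399, -0.4725].
Step 2: g^T H^(-1) g = sum_i g_i^2 / H_ii
  = (3.8349)^2/10 + (7.1304)^2/4 + (1.6796)^2/7 + (-5.6701)^2/12
  = 1.4706 + 12.7107 + 0.403 + 2.6792 = 17.2635
Step 3: Objective decrease = 0.5 * g^T H^(-1) g = 8.6317


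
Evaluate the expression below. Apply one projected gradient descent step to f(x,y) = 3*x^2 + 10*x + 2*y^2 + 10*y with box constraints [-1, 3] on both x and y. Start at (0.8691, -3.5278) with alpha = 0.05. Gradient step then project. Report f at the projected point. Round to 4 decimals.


Step 1: Compute gradient at (0.8691, -3.5278).
grad_x = 2*3*0.8691 + 10 = 15.2146
grad_y = 2*2*-3.5278 + 10 = -4.1112
Step 2: Gradient step.
x_raw = 0.8691 - 0.05*15.2146 = 0.1084
y_raw = -3.5278 - 0.05*-4.1112 = -3.3222
Step 3: Project onto [-1, 3].
x_proj = clip(0.1084) = 0.1084
y_proj = clip(-3.3222) = -1.0
Step 4: Evaluate f.
f(0.1084, -1.0) = -6.8811


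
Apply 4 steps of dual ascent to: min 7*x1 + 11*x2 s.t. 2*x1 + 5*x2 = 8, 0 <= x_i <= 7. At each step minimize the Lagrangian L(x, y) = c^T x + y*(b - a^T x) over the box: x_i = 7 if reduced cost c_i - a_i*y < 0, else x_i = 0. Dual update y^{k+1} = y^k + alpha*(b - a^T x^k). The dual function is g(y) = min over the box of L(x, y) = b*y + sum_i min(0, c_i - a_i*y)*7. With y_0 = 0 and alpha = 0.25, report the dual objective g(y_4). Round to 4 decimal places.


Dual ascent for LP: min 7*x1 + 11*x2, 2*x1 + 5*x2 = 8, 0 <= x_i <= 7
Step 1: y^k = 0.0, reduced costs: (7.0, 11.0)
  x^k = (0.0, 0.0), subgradient = b - a^T x = 8.0
  y^{k+1} = 0.0 + 0.25*8.0 = 2.0
Step 2: y^k = 2.0, reduced costs: (3.0, 1.0)
  x^k = (0.0, 0.0), subgradient = b - a^T x = 8.0
  y^{k+1} = 2.0 + 0.25*8.0 = 4.0
Step 3: y^k = 4.0, reduced costs: (-1.0, -9.0)
  x^k = (7.0, 7.0), subgradient = b - a^T x = -41.0
  y^{k+1} = 4.0 + 0.25*-41.0 = -6.25
Step 4: y^k = -6.25, reduced costs: (19.5, 42.25)
  x^k = (0.0, 0.0), subgradient = b - a^T x = 8.0
  y^{k+1} = -6.25 + 0.25*8.0 = -4.25
Dual objective at y_4 = -4.25: reduced costs (15.5, 32.25), box minimizer x = (0.0, 0.0)
g(y_4) = b*y + (c1 - a1*y)*x1 + (c2 - a2*y)*x2 = 8*(-4.25) + 15.5*0.0 + 32.25*0.0 = -34.0 + 0.0 + 0.0 = -34.0


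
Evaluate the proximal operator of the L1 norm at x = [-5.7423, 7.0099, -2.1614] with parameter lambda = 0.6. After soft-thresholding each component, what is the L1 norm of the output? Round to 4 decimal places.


Soft-thresholding with lambda = 0.6:
prox(-5.7423) = sign(-5.7423)*max(|-5.7423| - 0.6, 0) = -5.1423
prox(7.0099) = sign(7.0099)*max(|7.0099| - 0.6, 0) = 6.4099
prox(-2.1614) = sign(-2.1614)*max(|-2.1614| - 0.6, 0) = -1.5614
prox(x) = [-5.1423, 6.4099, -1.5614]
||prox(x)||_1 = 5.1423 + 6.4099 + 1.5614 = 13.1136


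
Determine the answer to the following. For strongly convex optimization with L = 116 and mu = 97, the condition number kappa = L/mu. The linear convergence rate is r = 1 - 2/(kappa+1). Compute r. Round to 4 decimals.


Step 1: Compute the condition number.
kappa = L/mu = 116/97 = 1.1959
Step 2: Compute the convergence rate.
r = 1 - 2/(kappa + 1) = 1 - 2*mu/(L + mu) = (L - mu)/(L + mu) = 19/213 = 0.0892


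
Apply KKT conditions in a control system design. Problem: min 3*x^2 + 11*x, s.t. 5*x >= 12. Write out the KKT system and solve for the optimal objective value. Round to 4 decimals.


Step 1: Try lambda = 0 (constraint inactive).
x_unc = -11/(2*3) = -1.8333
Check: 5*-1.8333 = -9.1665 < 12 -- violated!
Step 2: Constraint must be active: 5*x = 12
x* = 12/5 = 2.4
lambda = (2*3*2.4 + 11)/5 = 5.08
Step 3: Compute optimal value.
f(x*) = 3*2.4^2 + 11*2.4 = 43.68


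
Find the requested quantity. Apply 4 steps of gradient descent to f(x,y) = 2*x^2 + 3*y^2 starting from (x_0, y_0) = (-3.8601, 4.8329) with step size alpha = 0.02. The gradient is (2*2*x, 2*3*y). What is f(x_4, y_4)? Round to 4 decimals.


Gradient descent on f(x,y) = 2*x^2 + 3*y^2.
Starting point: (-3.8601, 4.8329), alpha = 0.02
Step 1: grad_x = 2*2*-3.8601 = -15.4404, grad_y = 2*3*4.8329 = 28.9974
  x_1 = -3.8601 - 0.02*-15.4404 = -3.5513
  y_1 = 4.8329 - 0.02*28.9974 = 4.253
Step 2: grad_x = 2*2*-3.5513 = -14.2052, grad_y = 2*3*4.253 = 25.5177
  x_2 = -3.5513 - 0.02*-14.2052 = -3.2672
  y_2 = 4.253 - 0.02*25.5177 = 3.7426
Step 3: grad_x = 2*2*-3.2672 = -13.0688, grad_y = 2*3*3.7426 = 22.4556
  x_3 = -3.2672 - 0.02*-13.0688 = -3.0058
  y_3 = 3.7426 - 0.02*22.4556 = 3.2935
Step 4: grad_x = 2*2*-3.0058 = -12.0233, grad_y = 2*3*3.2935 = 19.7609
  x_4 = -3.0058 - 0.02*-12.0233 = -2.7653
  y_4 = 3.2935 - 0.02*19.7609 = 2.8983
f(-2.7653, 2.8983) = 2*(-2.7653)^2 + 3*2.8983^2 = 40.4942


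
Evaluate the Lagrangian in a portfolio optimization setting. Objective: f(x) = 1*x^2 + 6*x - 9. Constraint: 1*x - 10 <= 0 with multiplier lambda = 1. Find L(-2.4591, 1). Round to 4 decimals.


Step 1: Evaluate f(x).
f(-2.4591) = 1*(-2.4591)^2 + 6*(-2.4591) - 9 = -17.7074
Step 2: Evaluate g(x).
g(-2.4591) = 1*-2.4591 - 10 = -12.4591
Step 3: Compute Lagrangian.
L = -17.7074 + 1*-12.4591 = -30.1665


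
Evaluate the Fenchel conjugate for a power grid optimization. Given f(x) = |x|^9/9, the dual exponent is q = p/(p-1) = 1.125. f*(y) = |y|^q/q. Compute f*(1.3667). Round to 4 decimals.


The conjugate exponent q satisfies 1/p + 1/q = 1.
p = 9, so q = 9/(9 - 1) = 1.125
|y|^q = 1.3667^1.125 = 1.4211
f*(1.3667) = 1.4211 / 1.125 = 1.2632


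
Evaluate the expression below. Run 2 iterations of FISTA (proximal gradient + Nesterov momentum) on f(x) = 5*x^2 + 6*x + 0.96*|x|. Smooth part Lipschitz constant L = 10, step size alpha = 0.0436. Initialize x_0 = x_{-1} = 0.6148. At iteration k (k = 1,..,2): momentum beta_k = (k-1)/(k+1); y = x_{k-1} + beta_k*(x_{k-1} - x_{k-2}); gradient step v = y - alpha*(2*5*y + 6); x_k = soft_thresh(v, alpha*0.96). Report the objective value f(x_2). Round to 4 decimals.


FISTA on f(x) = 5*x^2 + 6*x + 0.96*|x|
L = 10, alpha = 0.0436
Iteration 1: beta = 0.0, y = 0.6148 + 0.0*(0.6148 - 0.6148) = 0.6148
  grad(y) = 12.148, v = y - alpha*grad = 0.0851
  prox(v) = soft_thresh(0.0851, 0.0419) = 0.0433
Iteration 2: beta = 0.3333, y = 0.0433 + 0.3333*(0.0433 - 0.6148) = -0.1472
  grad(y) = 4.5279, v = y - alpha*grad = -0.3446
  prox(v) = soft_thresh(-0.3446, 0.0419) = -0.3028
f(x_2) = 5*(-0.3028)^2 + 6*(-0.3028) + 0.96*|-0.3028| = -1.0676


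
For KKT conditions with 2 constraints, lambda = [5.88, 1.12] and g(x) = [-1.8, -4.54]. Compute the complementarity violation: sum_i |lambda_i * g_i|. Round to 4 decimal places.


KKT complementary slackness check:
lambda_1 * g_1 = 5.88 * -1.8 = -10.584
lambda_2 * g_2 = 1.12 * -4.54 = -5.0848
Total violation = 10.584 + 5.0848 = 15.6688


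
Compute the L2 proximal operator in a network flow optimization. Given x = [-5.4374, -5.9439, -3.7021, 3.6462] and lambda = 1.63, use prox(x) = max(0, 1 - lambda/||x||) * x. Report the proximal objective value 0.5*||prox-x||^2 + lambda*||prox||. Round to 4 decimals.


Step 1: Compute ||x||.
||x|| = 9.5862
Step 2: Compute scaling factor.
scale = max(0, 1 - 1.63/9.5862) = 0.83
Step 3: prox(x) = [-4.5128, -4.9332, -3.0726, 3.0262]
||prox(x)|| = 7.9562
Step 4: Proximal objective.
0.5*||prox-x||^2 = 1.3285
lambda*||prox|| = 12.9686
Total = 14.2971


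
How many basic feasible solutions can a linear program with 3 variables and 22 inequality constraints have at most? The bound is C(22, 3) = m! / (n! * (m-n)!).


Each vertex corresponds to some choice of n active constraints out of m, so the number of vertices is at most C(m, n) = m! / (n!(m-n)!).
m = 22, n = 3
Numerator: 22 * 21 * 20
Denominator: 3! = 6
C(22, 3) = 1540


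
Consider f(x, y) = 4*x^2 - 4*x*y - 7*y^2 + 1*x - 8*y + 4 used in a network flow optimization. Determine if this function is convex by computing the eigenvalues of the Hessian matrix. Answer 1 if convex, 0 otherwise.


The Hessian of f(x,y) = 4*x^2 - 4*x*y - 7*y^2 + 1*x - 8*y + 4 is:
H = [[8, -4], [-4, -14]]
Trace = 8 - 14 = -6
Determinant = 8*-14 - (-4)^2 = -128
Discriminant = (-6)^2 - 4*-128 = 548.0
Eigenvalues: lambda_1 = -14.7047, lambda_2 = 8.7047
The function is not convex.

0


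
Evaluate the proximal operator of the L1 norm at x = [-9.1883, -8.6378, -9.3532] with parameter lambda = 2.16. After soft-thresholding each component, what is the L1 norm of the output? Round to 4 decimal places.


Soft-thresholding with lambda = 2.16:
prox(-9.1883) = sign(-9.1883)*max(|-9.1883| - 2.16, 0) = -7.0283
prox(-8.6378) = sign(-8.6378)*max(|-8.6378| - 2.16, 0) = -6.4778
prox(-9.3532) = sign(-9.3532)*max(|-9.3532| - 2.16, 0) = -7.1932
prox(x) = [-7.0283, -6.4778, -7.1932]
||prox(x)||_1 = 7.0283 + 6.4778 + 7.1932 = 20.6993


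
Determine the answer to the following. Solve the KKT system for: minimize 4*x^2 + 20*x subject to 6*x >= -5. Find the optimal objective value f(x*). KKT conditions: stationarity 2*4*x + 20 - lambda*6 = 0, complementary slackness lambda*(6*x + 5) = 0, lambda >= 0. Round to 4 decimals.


Step 1: Try lambda = 0 (constraint inactive).
x_unc = -20/(2*4) = -2.5
Check: 6*-2.5 = -15.0 < -5 -- violated!
Step 2: Constraint must be active: 6*x = -5
x* = -5/6 = -0.8333 (rounded; the exact value -5/6 is used below)
lambda = (2*4*(-5/6) + 20)/6 = 2.2222
Step 3: Compute optimal value.
f(x*) = 4*(-5/6)^2 + 20*(-5/6) = -13.8889


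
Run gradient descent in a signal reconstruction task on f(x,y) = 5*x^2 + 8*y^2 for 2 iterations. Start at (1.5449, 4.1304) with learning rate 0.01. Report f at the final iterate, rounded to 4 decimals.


Gradient descent on f(x,y) = 5*x^2 + 8*y^2.
Starting point: (1.5449, 4.1304), alpha = 0.01
Step 1: grad_x = 2*5*1.5449 = 15.449, grad_y = 2*8*4.1304 = 66.0864
  x_1 = 1.5449 - 0.01*15.449 = 1.3904
  y_1 = 4.1304 - 0.01*66.0864 = 3.4695
Step 2: grad_x = 2*5*1.3904 = 13.9041, grad_y = 2*8*3.4695 = 55.5126
  x_2 = 1.3904 - 0.01*13.9041 = 1.2514
  y_2 = 3.4695 - 0.01*55.5126 = 2.9144
f(1.2514, 2.9144) = 5*1.2514^2 + 8*2.9144^2 = 75.7799


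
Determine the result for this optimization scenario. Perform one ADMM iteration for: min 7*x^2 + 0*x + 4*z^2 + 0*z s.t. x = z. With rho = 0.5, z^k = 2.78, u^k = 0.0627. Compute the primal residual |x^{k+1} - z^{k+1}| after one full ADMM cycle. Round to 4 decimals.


ADMM iteration with rho = 0.5, z^k = 2.78, u^k = 0.0627
Step 1: x-update.
Minimize 7*x^2 + 0*x + (0.5/2)*(x - 2.78 + 0.0627)^2
FOC: (2*7 + 0.5)*x = 0 + 0.5*(2.78 - 0.0627)
x^{k+1} = 0.0937
Step 2: z-update.
Minimize 4*z^2 + 0*z + (0.5/2)*(0.0937 - z + 0.0627)^2
FOC: (2*4 + 0.5)*z = 0 + 0.5*(0.0937 + 0.0627)
z^{k+1} = 0.0092
Step 3: u-update.
u^{k+1} = 0.0627 + 0.0937 - 0.0092 = 0.1472
Step 4: Primal residual = |0.0937 - 0.0092| = 0.0845


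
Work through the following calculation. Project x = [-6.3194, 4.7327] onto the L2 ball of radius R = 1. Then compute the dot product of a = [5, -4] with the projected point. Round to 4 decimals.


Step 1: Compute ||x|| (intermediates to 6 decimals).
||x|| = sqrt((-6.3194)^2 + 4.7327^2) = 7.895142
Step 2: Project.
Since ||x|| > R, scale = R/||x|| = 1/7.895142 = 0.12666, proj(x) = scale * x
proj(x) = [-0.800415, 0.599444]
Step 3: Dot product.
a^T * proj(x) = 5*(-0.800415) - 4*0.599444 = -6.3999


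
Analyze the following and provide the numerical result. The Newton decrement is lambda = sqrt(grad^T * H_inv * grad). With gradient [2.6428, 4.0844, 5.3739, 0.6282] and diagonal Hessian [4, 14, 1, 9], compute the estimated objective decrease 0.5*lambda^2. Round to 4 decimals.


Step 1: H is diagonal, so H^(-1) * g = [0.6607, 0.2917, 5.3739, 0.0698].
Step 2: g^T H^(-1) g = sum_i g_i^2 / H_ii
  = (2.6428)^2/4 + (4.0844)^2/14 + (5.3739)^2/1 + (0.6282)^2/9
  = 1.7461 + 1.1916 + 28.8788 + 0.0438 = 31.8603
Step 3: Objective decrease = 0.5 * g^T H^(-1) g = 15.9302


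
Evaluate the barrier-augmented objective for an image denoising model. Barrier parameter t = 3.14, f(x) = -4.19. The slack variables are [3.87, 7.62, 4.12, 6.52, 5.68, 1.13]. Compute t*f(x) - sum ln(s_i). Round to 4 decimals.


Step 1: Compute log-barrier.
ln values: [1.3533, 2.0308, 1.4159, 1.8749, 1.737, 0.1222]
phi = -(1.3533 + 2.0308 + 1.4159 + 1.8749 + 1.737 + 0.1222) = -8.5339
Step 2: Compute augmented objective.
t*f(x) = 3.14*-4.19 = -13.1566
Total = -13.1566 - 8.5339 = -21.6905


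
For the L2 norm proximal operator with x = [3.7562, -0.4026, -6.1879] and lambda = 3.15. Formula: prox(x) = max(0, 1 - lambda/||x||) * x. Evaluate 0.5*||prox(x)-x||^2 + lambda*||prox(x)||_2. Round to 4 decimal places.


Step 1: Compute ||x||.
||x|| = 7.2499
Step 2: Compute scaling factor.
scale = max(0, 1 - 3.15/7.2499) = 0.5655
Step 3: prox(x) = [2.1242, -0.2277, -3.4993]
||prox(x)|| = 4.0999
Step 4: Proximal objective.
0.5*||prox-x||^2 = 4.9613
lambda*||prox|| = 12.9147
Total = 17.876


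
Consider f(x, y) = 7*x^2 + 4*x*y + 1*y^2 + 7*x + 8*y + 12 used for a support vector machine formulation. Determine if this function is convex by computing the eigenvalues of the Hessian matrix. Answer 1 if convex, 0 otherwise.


The Hessian of f(x,y) = 7*x^2 + 4*x*y + 1*y^2 + 7*x + 8*y + 12 is:
H = [[14, 4], [4, 2]]
Trace = 14 + 2 = 16
Determinant = 14*2 - (4)^2 = 12
Discriminant = (16)^2 - 4*12 = 208.0
Eigenvalues: lambda_1 = 0.7889, lambda_2 = 15.2111
The function is convex.

1


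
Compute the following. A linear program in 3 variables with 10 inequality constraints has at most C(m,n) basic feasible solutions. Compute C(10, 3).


Each vertex corresponds to some choice of n active constraints out of m, so the number of vertices is at most C(m, n) = m! / (n!(m-n)!).
m = 10, n = 3
Numerator: 10 * 9 * 8
Denominator: 3! = 6
C(10, 3) = 120


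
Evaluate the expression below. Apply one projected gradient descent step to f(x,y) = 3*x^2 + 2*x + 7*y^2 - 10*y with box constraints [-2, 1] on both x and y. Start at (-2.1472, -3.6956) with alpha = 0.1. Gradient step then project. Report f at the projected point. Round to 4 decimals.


Step 1: Compute gradient at (-2.1472, -3.6956).
grad_x = 2*3*-2.1472 + 2 = -10.8832
grad_y = 2*7*-3.6956 - 10 = -61.7384
Step 2: Gradient step.
x_raw = -2.1472 - 0.1*-10.8832 = -1.0589
y_raw = -3.6956 - 0.1*-61.7384 = 2.4782
Step 3: Project onto [-2, 1].
x_proj = clip(-1.0589) = -1.0589
y_proj = clip(2.4782) = 1.0
Step 4: Evaluate f.
f(-1.0589, 1.0) = -1.7541


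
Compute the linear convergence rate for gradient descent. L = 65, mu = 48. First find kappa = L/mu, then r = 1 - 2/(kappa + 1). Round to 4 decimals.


Step 1: Compute the condition number.
kappa = L/mu = 65/48 = 1.3542
Step 2: Compute the convergence rate.
r = 1 - 2/(kappa + 1) = 1 - 2*mu/(L + mu) = (L - mu)/(L + mu) = 17/113 = 0.1504


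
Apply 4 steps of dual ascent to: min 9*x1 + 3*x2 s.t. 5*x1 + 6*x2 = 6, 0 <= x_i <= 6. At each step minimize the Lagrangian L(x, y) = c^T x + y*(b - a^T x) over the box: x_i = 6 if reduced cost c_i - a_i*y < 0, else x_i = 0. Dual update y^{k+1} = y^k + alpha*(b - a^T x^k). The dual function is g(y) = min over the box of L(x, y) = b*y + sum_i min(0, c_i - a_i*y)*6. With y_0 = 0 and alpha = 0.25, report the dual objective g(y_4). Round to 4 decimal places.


Dual ascent for LP: min 9*x1 + 3*x2, 5*x1 + 6*x2 = 6, 0 <= x_i <= 6
Step 1: y^k = 0.0, reduced costs: (9.0, 3.0)
  x^k = (0.0, 0.0), subgradient = b - a^T x = 6.0
  y^{k+1} = 0.0 + 0.25*6.0 = 1.5
Step 2: y^k = 1.5, reduced costs: (1.5, -6.0)
  x^k = (0.0, 6.0), subgradient = b - a^T x = -30.0
  y^{k+1} = 1.5 + 0.25*-30.0 = -6.0
Step 3: y^k = -6.0, reduced costs: (39.0, 39.0)
  x^k = (0.0, 0.0), subgradient = b - a^T x = 6.0
  y^{k+1} = -6.0 + 0.25*6.0 = -4.5
Step 4: y^k = -4.5, reduced costs: (31.5, 30.0)
  x^k = (0.0, 0.0), subgradient = b - a^T x = 6.0
  y^{k+1} = -4.5 + 0.25*6.0 = -3.0
Dual objective at y_4 = -3.0: reduced costs (24.0, 21.0), box minimizer x = (0.0, 0.0)
g(y_4) = b*y + (c1 - a1*y)*x1 + (c2 - a2*y)*x2 = 6*(-3.0) + 24.0*0.0 + 21.0*0.0 = -18.0 + 0.0 + 0.0 = -18.0


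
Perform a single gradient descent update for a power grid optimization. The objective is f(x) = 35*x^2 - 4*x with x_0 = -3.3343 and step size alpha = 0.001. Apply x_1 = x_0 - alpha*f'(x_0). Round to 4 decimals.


We compute the gradient at x_0 and apply the update.
f'(x) = 70*x - 4
f'(-3.3343) = 70*-3.3343 - 4 = -237.401
x_1 = -3.3343 - 0.001*-237.401 = -3.0969


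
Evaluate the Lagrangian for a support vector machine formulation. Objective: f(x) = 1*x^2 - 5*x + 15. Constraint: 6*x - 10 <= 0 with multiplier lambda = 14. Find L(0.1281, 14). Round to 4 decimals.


Step 1: Evaluate f(x).
f(0.1281) = 1*0.1281^2 - 5*0.1281 + 15 = 14.3759
Step 2: Evaluate g(x).
g(0.1281) = 6*0.1281 - 10 = -9.2314
Step 3: Compute Lagrangian.
L = 14.3759 + 14*-9.2314 = -114.8637


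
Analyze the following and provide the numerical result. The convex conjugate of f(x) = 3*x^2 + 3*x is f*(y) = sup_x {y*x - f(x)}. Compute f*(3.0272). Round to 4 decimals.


f*(y) = sup_x {y*x - a*x^2 - b*x} = sup_x {(y-b)*x - a*x^2}
FOC: (y - b) - 2a*x = 0 => x* = (y - b)/(2a)
x* = (3.0272 - 3)/(2*3) = 0.0045
f*(3.0272) = (y-b)^2/(4a) = (3.0272 - 3)^2/(4*3)
= 0.0007/12 = 0.0001


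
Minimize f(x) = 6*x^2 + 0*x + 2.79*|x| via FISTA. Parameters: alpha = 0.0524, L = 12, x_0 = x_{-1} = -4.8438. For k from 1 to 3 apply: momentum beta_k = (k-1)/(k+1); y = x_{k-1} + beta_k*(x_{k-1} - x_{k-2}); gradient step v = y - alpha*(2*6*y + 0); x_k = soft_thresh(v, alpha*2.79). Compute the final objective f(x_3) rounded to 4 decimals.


FISTA on f(x) = 6*x^2 + 0*x + 2.79*|x|
L = 12, alpha = 0.0524
Iteration 1: beta = 0.0, y = -4.8438 + 0.0*(-4.8438 + 4.8438) = -4.8438
  grad(y) = -58.1256, v = y - alpha*grad = -1.798
  prox(v) = soft_thresh(-1.798, 0.1462) = -1.6518
Iteration 2: beta = 0.3333, y = -1.6518 + 0.3333*(-1.6518 + 4.8438) = -0.5878
  grad(y) = -7.054, v = y - alpha*grad = -0.2182
  prox(v) = soft_thresh(-0.2182, 0.1462) = -0.072
Iteration 3: beta = 0.5, y = -0.072 + 0.5*(-0.072 + 1.6518) = 0.7179
  grad(y) = 8.6148, v = y - alpha*grad = 0.2665
  prox(v) = soft_thresh(0.2665, 0.1462) = 0.1203
f(x_3) = 6*0.1203^2 + 0*0.1203 + 2.79*|0.1203| = 0.4224


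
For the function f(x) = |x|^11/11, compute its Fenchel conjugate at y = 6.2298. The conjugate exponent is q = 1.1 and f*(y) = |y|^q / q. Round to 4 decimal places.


The conjugate exponent q satisfies 1/p + 1/q = 1.
p = 11, so q = 11/(11 - 1) = 1.1
|y|^q = 6.2298^1.1 = 7.4803
f*(6.2298) = 7.4803 / 1.1 = 6.8003


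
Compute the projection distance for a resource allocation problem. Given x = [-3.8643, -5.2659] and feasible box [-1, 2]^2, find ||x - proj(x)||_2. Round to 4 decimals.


Project each component onto [-1, 2].
clip(-3.8643) = -1.0, clip(-5.2659) = -1.0
Projection = [-1.0, -1.0]
Squared diffs: [8.2042, 18.1979]
Distance = sqrt(26.4021) = 5.1383


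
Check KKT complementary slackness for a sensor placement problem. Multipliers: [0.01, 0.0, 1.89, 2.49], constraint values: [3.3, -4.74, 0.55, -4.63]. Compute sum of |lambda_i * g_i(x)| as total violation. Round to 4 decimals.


KKT complementary slackness check:
lambda_1 * g_1 = 0.01 * 3.3 = 0.033
lambda_2 * g_2 = 0.0 * -4.74 = -0.0
lambda_3 * g_3 = 1.89 * 0.55 = 1.0395
lambda_4 * g_4 = 2.49 * -4.63 = -11.5287
Total violation = 0.033 + 0.0 + 1.0395 + 11.5287 = 12.6012


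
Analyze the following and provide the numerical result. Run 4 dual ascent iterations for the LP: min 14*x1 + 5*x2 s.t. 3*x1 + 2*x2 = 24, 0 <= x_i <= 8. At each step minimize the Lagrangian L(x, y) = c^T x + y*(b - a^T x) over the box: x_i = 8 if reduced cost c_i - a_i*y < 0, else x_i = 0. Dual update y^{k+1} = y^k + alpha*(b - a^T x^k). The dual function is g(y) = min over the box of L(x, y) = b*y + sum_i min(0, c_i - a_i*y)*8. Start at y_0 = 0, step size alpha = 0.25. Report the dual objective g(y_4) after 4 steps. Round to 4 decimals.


Dual ascent for LP: min 14*x1 + 5*x2, 3*x1 + 2*x2 = 24, 0 <= x_i <= 8
Step 1: y^k = 0.0, reduced costs: (14.0, 5.0)
  x^k = (0.0, 0.0), subgradient = b - a^T x = 24.0
  y^{k+1} = 0.0 + 0.25*24.0 = 6.0
Step 2: y^k = 6.0, reduced costs: (-4.0, -7.0)
  x^k = (8.0, 8.0), subgradient = b - a^T x = -16.0
  y^{k+1} = 6.0 + 0.25*-16.0 = 2.0
Step 3: y^k = 2.0, reduced costs: (8.0, 1.0)
  x^k = (0.0, 0.0), subgradient = b - a^T x = 24.0
  y^{k+1} = 2.0 + 0.25*24.0 = 8.0
Step 4: y^k = 8.0, reduced costs: (-10.0, -11.0)
  x^k = (8.0, 8.0), subgradient = b - a^T x = -16.0
  y^{k+1} = 8.0 + 0.25*-16.0 = 4.0
Dual objective at y_4 = 4.0: reduced costs (2.0, -3.0), box minimizer x = (0.0, 8.0)
g(y_4) = b*y + (c1 - a1*y)*x1 + (c2 - a2*y)*x2 = 24*4.0 + 2.0*0.0 + (-3.0)*8.0 = 96.0 + 0.0 - 24.0 = 72.0


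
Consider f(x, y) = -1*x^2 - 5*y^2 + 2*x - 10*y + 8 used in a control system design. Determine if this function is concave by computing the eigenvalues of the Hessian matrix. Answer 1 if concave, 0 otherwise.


The Hessian of f(x,y) = -1*x^2 - 5*y^2 + 2*x - 10*y + 8 is:
H = [[-2, 0], [0, -10]]
Trace = -2 - 10 = -12
Determinant = -2*-10 - (0)^2 = 20
Discriminant = (-12)^2 - 4*20 = 64.0
Eigenvalues: lambda_1 = -10.0, lambda_2 = -2.0
The function is concave.

1


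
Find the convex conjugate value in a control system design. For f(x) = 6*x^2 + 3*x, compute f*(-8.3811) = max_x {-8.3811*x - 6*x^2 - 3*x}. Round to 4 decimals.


f*(y) = sup_x {y*x - a*x^2 - b*x} = sup_x {(y-b)*x - a*x^2}
FOC: (y - b) - 2a*x = 0 => x* = (y - b)/(2a)
x* = (-8.3811 - 3)/(2*6) = -0.9484
f*(-8.3811) = (y-b)^2/(4a) = (-8.3811 - 3)^2/(4*6)
= 129.5294/24 = 5.3971


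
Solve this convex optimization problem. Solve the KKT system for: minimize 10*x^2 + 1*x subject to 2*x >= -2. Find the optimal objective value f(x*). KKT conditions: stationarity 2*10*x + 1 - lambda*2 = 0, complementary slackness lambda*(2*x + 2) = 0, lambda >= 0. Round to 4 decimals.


Step 1: Try lambda = 0 (constraint inactive).
Stationarity: 2*10*x + 1 = 0
x* = -1/(2*10) = -0.05
Check constraint: 2*-0.05 = -0.1 >= -2 -- satisfied.
Step 2: Compute optimal value.
f(x*) = 10*(-0.05)^2 + 1*(-0.05) = -0.025


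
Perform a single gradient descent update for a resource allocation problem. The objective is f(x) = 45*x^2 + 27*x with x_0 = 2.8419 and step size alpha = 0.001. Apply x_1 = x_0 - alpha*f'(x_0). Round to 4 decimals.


We compute the gradient at x_0 and apply the update.
f'(x) = 90*x + 27
f'(2.8419) = 90*2.8419 + 27 = 282.771
x_1 = 2.8419 - 0.001*282.771 = 2.5591


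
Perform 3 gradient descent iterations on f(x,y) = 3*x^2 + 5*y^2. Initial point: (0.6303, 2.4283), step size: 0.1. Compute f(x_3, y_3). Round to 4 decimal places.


Gradient descent on f(x,y) = 3*x^2 + 5*y^2.
Starting point: (0.6303, 2.4283), alpha = 0.1
Step 1: grad_x = 2*3*0.6303 = 3.7818, grad_y = 2*5*2.4283 = 24.283
  x_1 = 0.6303 - 0.1*3.7818 = 0.2521
  y_1 = 2.4283 - 0.1*24.283 = 0.0
Step 2: grad_x = 2*3*0.2521 = 1.5127, grad_y = 2*5*0.0 = 0.0
  x_2 = 0.2521 - 0.1*1.5127 = 0.1008
  y_2 = 0.0 - 0.1*0.0 = 0.0
Step 3: grad_x = 2*3*0.1008 = 0.6051, grad_y = 2*5*0.0 = 0.0
  x_3 = 0.1008 - 0.1*0.6051 = 0.0403
  y_3 = 0.0 - 0.1*0.0 = 0.0
f(0.0403, 0.0) = 3*0.0403^2 + 5*0.0^2 = 0.0049


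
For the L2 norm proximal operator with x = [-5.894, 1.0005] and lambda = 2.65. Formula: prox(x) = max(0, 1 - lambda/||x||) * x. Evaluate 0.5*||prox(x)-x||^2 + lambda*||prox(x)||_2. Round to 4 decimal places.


Step 1: Compute ||x||.
||x|| = 5.9783
Step 2: Compute scaling factor.
scale = max(0, 1 - 2.65/5.9783) = 0.5567
Step 3: prox(x) = [-3.2814, 0.557]
||prox(x)|| = 3.3283
Step 4: Proximal objective.
0.5*||prox-x||^2 = 3.5113
lambda*||prox|| = 8.82
Total = 12.3313


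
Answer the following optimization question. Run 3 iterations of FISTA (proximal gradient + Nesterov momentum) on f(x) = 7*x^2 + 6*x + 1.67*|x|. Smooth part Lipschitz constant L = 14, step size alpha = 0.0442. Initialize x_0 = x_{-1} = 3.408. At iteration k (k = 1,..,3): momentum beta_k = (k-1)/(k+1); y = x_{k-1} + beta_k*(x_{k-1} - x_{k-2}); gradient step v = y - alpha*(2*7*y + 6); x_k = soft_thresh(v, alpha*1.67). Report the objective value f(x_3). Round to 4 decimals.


FISTA on f(x) = 7*x^2 + 6*x + 1.67*|x|
L = 14, alpha = 0.0442
Iteration 1: beta = 0.0, y = 3.408 + 0.0*(3.408 - 3.408) = 3.408
  grad(y) = 53.712, v = y - alpha*grad = 1.0339
  prox(v) = soft_thresh(1.0339, 0.0738) = 0.9601
Iteration 2: beta = 0.3333, y = 0.9601 + 0.3333*(0.9601 - 3.408) = 0.1442
  grad(y) = 8.0182, v = y - alpha*grad = -0.2102
  prox(v) = soft_thresh(-0.2102, 0.0738) = -0.1364
Iteration 3: beta = 0.5, y = -0.1364 + 0.5*(-0.1364 - 0.9601) = -0.6847
  grad(y) = -3.5859, v = y - alpha*grad = -0.5262
  prox(v) = soft_thresh(-0.5262, 0.0738) = -0.4524
f(x_3) = 7*(-0.4524)^2 + 6*(-0.4524) + 1.67*|-0.4524| = -0.5262


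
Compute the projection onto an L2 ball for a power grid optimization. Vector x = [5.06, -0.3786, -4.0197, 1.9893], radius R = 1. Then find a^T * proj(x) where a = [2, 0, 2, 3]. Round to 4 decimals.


Step 1: Compute ||x|| (intermediates to 6 decimals).
||x|| = sqrt(5.06^2 + (-0.3786)^2 + (-4.0197)^2 + 1.9893^2) = 6.772167
Step 2: Project.
Since ||x|| > R, scale = R/||x|| = 1/6.772167 = 0.147663, proj(x) = scale * x
proj(x) = [0.747175, -0.055905, -0.593561, 0.293746]
Step 3: Dot product.
a^T * proj(x) = 2*0.747175 + 0*(-0.055905) + 2*(-0.593561) + 3*0.293746 = 1.1885


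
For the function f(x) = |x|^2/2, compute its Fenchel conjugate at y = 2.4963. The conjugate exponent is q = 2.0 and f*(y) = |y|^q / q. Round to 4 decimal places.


The conjugate exponent q satisfies 1/p + 1/q = 1.
p = 2, so q = 2/(2 - 1) = 2.0
|y|^q = 2.4963^2.0 = 6.2315
f*(2.4963) = 6.2315 / 2.0 = 3.1158


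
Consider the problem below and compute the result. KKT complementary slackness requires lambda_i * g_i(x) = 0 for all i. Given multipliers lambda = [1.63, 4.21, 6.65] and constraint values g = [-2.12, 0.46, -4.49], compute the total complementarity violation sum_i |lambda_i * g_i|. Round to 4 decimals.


KKT complementary slackness check:
lambda_1 * g_1 = 1.63 * -2.12 = -3.4556
lambda_2 * g_2 = 4.21 * 0.46 = 1.9366
lambda_3 * g_3 = 6.65 * -4.49 = -29.8585
Total violation = 3.4556 + 1.9366 + 29.8585 = 35.2507


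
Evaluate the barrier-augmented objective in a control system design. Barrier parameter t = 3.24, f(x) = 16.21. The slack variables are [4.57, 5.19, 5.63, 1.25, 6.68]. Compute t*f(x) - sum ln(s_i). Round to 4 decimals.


Step 1: Compute log-barrier.
ln values: [1.5195, 1.6467, 1.7281, 0.2231, 1.8991]
phi = -(1.5195 + 1.6467 + 1.7281 + 0.2231 + 1.8991) = -7.0166
Step 2: Compute augmented objective.
t*f(x) = 3.24*16.21 = 52.5204
Total = 52.5204 - 7.0166 = 45.5038


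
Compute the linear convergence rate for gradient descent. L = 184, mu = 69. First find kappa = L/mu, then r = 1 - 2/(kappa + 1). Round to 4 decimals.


Step 1: Compute the condition number.
kappa = L/mu = 184/69 = 2.6667
Step 2: Compute the convergence rate.
r = 1 - 2/(kappa + 1) = 1 - 2*mu/(L + mu) = (L - mu)/(L + mu) = 115/253 = 0.4545


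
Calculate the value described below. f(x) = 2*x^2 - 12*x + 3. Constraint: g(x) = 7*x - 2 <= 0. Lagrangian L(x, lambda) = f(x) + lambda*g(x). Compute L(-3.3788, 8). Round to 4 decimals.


Step 1: Evaluate f(x).
f(-3.3788) = 2*(-3.3788)^2 - 12*(-3.3788) + 3 = 66.3782
Step 2: Evaluate g(x).
g(-3.3788) = 7*-3.3788 - 2 = -25.6516
Step 3: Compute Lagrangian.
L = 66.3782 + 8*-25.6516 = -138.8346


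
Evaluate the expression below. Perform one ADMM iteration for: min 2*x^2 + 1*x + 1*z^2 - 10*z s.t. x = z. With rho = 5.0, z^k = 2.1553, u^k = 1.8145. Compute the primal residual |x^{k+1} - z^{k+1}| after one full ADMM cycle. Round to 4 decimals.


ADMM iteration with rho = 5.0, z^k = 2.1553, u^k = 1.8145
Step 1: x-update.
Minimize 2*x^2 + 1*x + (5.0/2)*(x - 2.1553 + 1.8145)^2
FOC: (2*2 + 5.0)*x = -1 + 5.0*(2.1553 - 1.8145)
x^{k+1} = 0.0782
Step 2: z-update.
Minimize 1*z^2 - 10*z + (5.0/2)*(0.0782 - z + 1.8145)^2
FOC: (2*1 + 5.0)*z = 10 + 5.0*(0.0782 + 1.8145)
z^{k+1} = 2.7805
Step 3: u-update.
u^{k+1} = 1.8145 + 0.0782 - 2.7805 = -0.8878
Step 4: Primal residual = |0.0782 - 2.7805| = 2.7023


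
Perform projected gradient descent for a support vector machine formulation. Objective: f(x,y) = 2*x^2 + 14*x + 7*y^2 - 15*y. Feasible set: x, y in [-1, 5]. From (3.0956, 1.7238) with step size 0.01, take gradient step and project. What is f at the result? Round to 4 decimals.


Step 1: Compute gradient at (3.0956, 1.7238).
grad_x = 2*2*3.0956 + 14 = 26.3824
grad_y = 2*7*1.7238 - 15 = 9.1332
Step 2: Gradient step.
x_raw = 3.0956 - 0.01*26.3824 = 2.8318
y_raw = 1.7238 - 0.01*9.1332 = 1.6325
Step 3: Project onto [-1, 5].
x_proj = clip(2.8318) = 2.8318
y_proj = clip(1.6325) = 1.6325
Step 4: Evaluate f.
f(2.8318, 1.6325) = 49.8504


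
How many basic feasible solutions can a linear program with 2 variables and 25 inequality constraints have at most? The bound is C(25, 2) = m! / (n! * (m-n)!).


Each vertex corresponds to some choice of n active constraints out of m, so the number of vertices is at most C(m, n) = m! / (n!(m-n)!).
m = 25, n = 2
Numerator: 25 * 24
Denominator: 2! = 2
C(25, 2) = 300


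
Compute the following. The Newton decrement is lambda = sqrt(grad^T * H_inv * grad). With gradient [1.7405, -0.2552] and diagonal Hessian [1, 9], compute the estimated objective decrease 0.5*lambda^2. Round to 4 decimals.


Step 1: H is diagonal, so H^(-1) * g = [1.7405, -0.0284].
Step 2: g^T H^(-1) g = sum_i g_i^2 / H_ii
  = (1.7405)^2/1 + (-0.2552)^2/9
  = 3.0293 + 0.0072 = 3.0366
Step 3: Objective decrease = 0.5 * g^T H^(-1) g = 1.5183


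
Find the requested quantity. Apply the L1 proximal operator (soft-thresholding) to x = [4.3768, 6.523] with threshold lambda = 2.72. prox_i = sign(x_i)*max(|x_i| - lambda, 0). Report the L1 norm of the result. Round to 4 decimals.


Soft-thresholding with lambda = 2.72:
prox(4.3768) = sign(4.3768)*max(|4.3768| - 2.72, 0) = 1.6568
prox(6.523) = sign(6.523)*max(|6.523| - 2.72, 0) = 3.803
prox(x) = [1.6568, 3.803]
||prox(x)||_1 = 1.6568 + 3.803 = 5.4598


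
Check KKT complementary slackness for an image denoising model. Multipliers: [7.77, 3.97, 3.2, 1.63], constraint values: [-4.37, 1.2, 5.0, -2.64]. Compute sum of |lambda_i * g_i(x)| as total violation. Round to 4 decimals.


KKT complementary slackness check:
lambda_1 * g_1 = 7.77 * -4.37 = -33.9549
lambda_2 * g_2 = 3.97 * 1.2 = 4.764
lambda_3 * g_3 = 3.2 * 5.0 = 16.0
lambda_4 * g_4 = 1.63 * -2.64 = -4.3032
Total violation = 33.9549 + 4.764 + 16.0 + 4.3032 = 59.0221


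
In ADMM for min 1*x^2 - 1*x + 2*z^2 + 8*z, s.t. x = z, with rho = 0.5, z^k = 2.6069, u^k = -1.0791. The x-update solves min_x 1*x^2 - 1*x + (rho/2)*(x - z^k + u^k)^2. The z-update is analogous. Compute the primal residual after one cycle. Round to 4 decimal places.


ADMM iteration with rho = 0.5, z^k = 2.6069, u^k = -1.0791
Step 1: x-update.
Minimize 1*x^2 - 1*x + (0.5/2)*(x - 2.6069 - 1.0791)^2
FOC: (2*1 + 0.5)*x = 1 + 0.5*(2.6069 + 1.0791)
x^{k+1} = 1.1372
Step 2: z-update.
Minimize 2*z^2 + 8*z + (0.5/2)*(1.1372 - z - 1.0791)^2
FOC: (2*2 + 0.5)*z = -8 + 0.5*(1.1372 - 1.0791)
z^{k+1} = -1.7713
Step 3: u-update.
u^{k+1} = -1.0791 + 1.1372 + 1.7713 = 1.8294
Step 4: Primal residual = |1.1372 + 1.7713| = 2.9085


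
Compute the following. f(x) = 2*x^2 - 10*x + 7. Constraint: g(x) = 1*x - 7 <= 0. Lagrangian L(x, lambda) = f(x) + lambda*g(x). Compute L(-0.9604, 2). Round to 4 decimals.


Step 1: Evaluate f(x).
f(-0.9604) = 2*(-0.9604)^2 - 10*(-0.9604) + 7 = 18.4487
Step 2: Evaluate g(x).
g(-0.9604) = 1*-0.9604 - 7 = -7.9604
Step 3: Compute Lagrangian.
L = 18.4487 + 2*-7.9604 = 2.5279


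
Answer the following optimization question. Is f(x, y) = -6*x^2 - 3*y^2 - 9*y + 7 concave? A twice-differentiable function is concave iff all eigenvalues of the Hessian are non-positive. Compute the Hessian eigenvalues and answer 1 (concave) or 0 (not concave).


The Hessian of f(x,y) = -6*x^2 - 3*y^2 - 9*y + 7 is:
H = [[-12, 0], [0, -6]]
Trace = -12 - 6 = -18
Determinant = -12*-6 - (0)^2 = 72
Discriminant = (-18)^2 - 4*72 = 36.0
Eigenvalues: lambda_1 = -12.0, lambda_2 = -6.0
The function is concave.

1


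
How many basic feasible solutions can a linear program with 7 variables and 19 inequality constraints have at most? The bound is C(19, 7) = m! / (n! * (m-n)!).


Each vertex corresponds to some choice of n active constraints out of m, so the number of vertices is at most C(m, n) = m! / (n!(m-n)!).
m = 19, n = 7
Numerator: 19 * 18 * 17 * 16 * 15 * 14 * 13
Denominator: 7! = 5040
C(19, 7) = 50388


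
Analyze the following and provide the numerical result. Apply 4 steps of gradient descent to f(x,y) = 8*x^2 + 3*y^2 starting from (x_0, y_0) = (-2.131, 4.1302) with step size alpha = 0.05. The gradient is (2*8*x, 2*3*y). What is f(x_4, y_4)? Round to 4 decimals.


Gradient descent on f(x,y) = 8*x^2 + 3*y^2.
Starting point: (-2.131, 4.1302), alpha = 0.05
Step 1: grad_x = 2*8*-2.131 = -34.096, grad_y = 2*3*4.1302 = 24.7812
  x_1 = -2.131 - 0.05*-34.096 = -0.4262
  y_1 = 4.1302 - 0.05*24.7812 = 2.8911
Step 2: grad_x = 2*8*-0.4262 = -6.8192, grad_y = 2*3*2.8911 = 17.3468
  x_2 = -0.4262 - 0.05*-6.8192 = -0.0852
  y_2 = 2.8911 - 0.05*17.3468 = 2.0238
Step 3: grad_x = 2*8*-0.0852 = -1.3638, grad_y = 2*3*2.0238 = 12.1428
  x_3 = -0.0852 - 0.05*-1.3638 = -0.017
  y_3 = 2.0238 - 0.05*12.1428 = 1.4167
Step 4: grad_x = 2*8*-0.017 = -0.2728, grad_y = 2*3*1.4167 = 8.5
  x_4 = -0.017 - 0.05*-0.2728 = -0.0034
  y_4 = 1.4167 - 0.05*8.5 = 0.9917
f(-0.0034, 0.9917) = 8*(-0.0034)^2 + 3*0.9917^2 = 2.9503


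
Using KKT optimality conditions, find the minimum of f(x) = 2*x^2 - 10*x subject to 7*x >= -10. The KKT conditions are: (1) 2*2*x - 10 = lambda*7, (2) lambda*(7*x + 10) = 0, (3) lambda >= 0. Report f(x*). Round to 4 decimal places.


Step 1: Try lambda = 0 (constraint inactive).
Stationarity: 2*2*x - 10 = 0
x* = 10/(2*2) = 2.5
Check constraint: 7*2.5 = 17.5 >= -10 -- satisfied.
Step 2: Compute optimal value.
f(x*) = 2*2.5^2 - 10*2.5 = -12.5


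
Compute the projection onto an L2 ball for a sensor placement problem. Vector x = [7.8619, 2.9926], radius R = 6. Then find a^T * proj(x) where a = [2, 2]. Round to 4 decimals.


Step 1: Compute ||x|| (intermediates to 6 decimals).
||x|| = sqrt(7.8619^2 + 2.9926^2) = 8.412201
Step 2: Project.
Since ||x|| > R, scale = R/||x|| = 6/8.412201 = 0.71325, proj(x) = scale * x
proj(x) = [5.6075, 2.134472]
Step 3: Dot product.
a^T * proj(x) = 2*5.6075 + 2*2.134472 = 15.4839


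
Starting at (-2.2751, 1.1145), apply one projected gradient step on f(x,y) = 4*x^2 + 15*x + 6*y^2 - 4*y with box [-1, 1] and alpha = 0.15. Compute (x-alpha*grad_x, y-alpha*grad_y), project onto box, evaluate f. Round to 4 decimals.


Step 1: Compute gradient at (-2.2751, 1.1145).
grad_x = 2*4*-2.2751 + 15 = -3.2008
grad_y = 2*6*1.1145 - 4 = 9.374
Step 2: Gradient step.
x_raw = -2.2751 - 0.15*-3.2008 = -1.795
y_raw = 1.1145 - 0.15*9.374 = -0.2916
Step 3: Project onto [-1, 1].
x_proj = clip(-1.795) = -1.0
y_proj = clip(-0.2916) = -0.2916
Step 4: Evaluate f.
f(-1.0, -0.2916) = -9.3234


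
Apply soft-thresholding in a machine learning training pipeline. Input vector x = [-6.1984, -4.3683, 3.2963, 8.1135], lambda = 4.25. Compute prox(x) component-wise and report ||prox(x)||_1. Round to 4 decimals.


Soft-thresholding with lambda = 4.25:
prox(-6.1984) = sign(-6.1984)*max(|-6.1984| - 4.25, 0) = -1.9484
prox(-4.3683) = sign(-4.3683)*max(|-4.3683| - 4.25, 0) = -0.1183
prox(3.2963) = sign(3.2963)*max(|3.2963| - 4.25, 0) = 0.0
prox(8.1135) = sign(8.1135)*max(|8.1135| - 4.25, 0) = 3.8635
prox(x) = [-1.9484, -0.1183, 0.0, 3.8635]
||prox(x)||_1 = 1.9484 + 0.1183 + 0.0 + 3.8635 = 5.9302


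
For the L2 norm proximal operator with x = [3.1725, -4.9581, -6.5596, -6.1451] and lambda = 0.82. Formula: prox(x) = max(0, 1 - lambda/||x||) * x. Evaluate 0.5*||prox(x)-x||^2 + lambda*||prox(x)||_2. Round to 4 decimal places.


Step 1: Compute ||x||.
||x|| = 10.7442
Step 2: Compute scaling factor.
scale = max(0, 1 - 0.82/10.7442) = 0.9237
Step 3: prox(x) = [2.9304, -4.5797, -6.059, -5.6761]
||prox(x)|| = 9.9242
Step 4: Proximal objective.
0.5*||prox-x||^2 = 0.3362
lambda*||prox|| = 8.1378
Total = 8.4741


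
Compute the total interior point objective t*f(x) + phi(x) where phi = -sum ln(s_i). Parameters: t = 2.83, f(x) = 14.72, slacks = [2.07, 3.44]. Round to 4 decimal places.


Step 1: Compute log-barrier.
ln values: [0.7275, 1.2355]
phi = -(0.7275 + 1.2355) = -1.963
Step 2: Compute augmented objective.
t*f(x) = 2.83*14.72 = 41.6576
Total = 41.6576 - 1.963 = 39.6946


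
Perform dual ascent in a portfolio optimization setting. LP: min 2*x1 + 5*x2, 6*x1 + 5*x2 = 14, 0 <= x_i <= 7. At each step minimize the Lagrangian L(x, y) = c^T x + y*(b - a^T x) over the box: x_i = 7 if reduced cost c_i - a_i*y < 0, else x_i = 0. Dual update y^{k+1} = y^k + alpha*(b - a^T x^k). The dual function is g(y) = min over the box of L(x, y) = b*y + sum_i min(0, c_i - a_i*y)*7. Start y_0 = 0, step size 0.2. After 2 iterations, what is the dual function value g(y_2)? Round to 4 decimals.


Dual ascent for LP: min 2*x1 + 5*x2, 6*x1 + 5*x2 = 14, 0 <= x_i <= 7
Step 1: y^k = 0.0, reduced costs: (2.0, 5.0)
  x^k = (0.0, 0.0), subgradient = b - a^T x = 14.0
  y^{k+1} = 0.0 + 0.2*14.0 = 2.8
Step 2: y^k = 2.8, reduced costs: (-14.8, -9.0)
  x^k = (7.0, 7.0), subgradient = b - a^T x = -63.0
  y^{k+1} = 2.8 + 0.2*-63.0 = -9.8
Dual objective at y_2 = -9.8: reduced costs (60.8, 54.0), box minimizer x = (0.0, 0.0)
g(y_2) = b*y + (c1 - a1*y)*x1 + (c2 - a2*y)*x2 = 14*(-9.8) + 60.8*0.0 + 54.0*0.0 = -137.2 + 0.0 + 0.0 = -137.2


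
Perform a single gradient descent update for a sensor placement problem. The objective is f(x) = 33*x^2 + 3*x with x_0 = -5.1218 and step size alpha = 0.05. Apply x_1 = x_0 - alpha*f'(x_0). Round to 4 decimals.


We compute the gradient at x_0 and apply the update.
f'(x) = 66*x + 3
f'(-5.1218) = 66*-5.1218 + 3 = -335.0388
x_1 = -5.1218 - 0.05*-335.0388 = 11.6301


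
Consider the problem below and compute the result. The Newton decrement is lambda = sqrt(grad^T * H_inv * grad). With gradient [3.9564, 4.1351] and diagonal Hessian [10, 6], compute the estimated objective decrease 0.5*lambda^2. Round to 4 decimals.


Step 1: H is diagonal, so H^(-1) * g = [0.3956, 0.6892].
Step 2: g^T H^(-1) g = sum_i g_i^2 / H_ii
  = (3.9564)^2/10 + (4.1351)^2/6
  = 1.5653 + 2.8498 = 4.4152
Step 3: Objective decrease = 0.5 * g^T H^(-1) g = 2.2076
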